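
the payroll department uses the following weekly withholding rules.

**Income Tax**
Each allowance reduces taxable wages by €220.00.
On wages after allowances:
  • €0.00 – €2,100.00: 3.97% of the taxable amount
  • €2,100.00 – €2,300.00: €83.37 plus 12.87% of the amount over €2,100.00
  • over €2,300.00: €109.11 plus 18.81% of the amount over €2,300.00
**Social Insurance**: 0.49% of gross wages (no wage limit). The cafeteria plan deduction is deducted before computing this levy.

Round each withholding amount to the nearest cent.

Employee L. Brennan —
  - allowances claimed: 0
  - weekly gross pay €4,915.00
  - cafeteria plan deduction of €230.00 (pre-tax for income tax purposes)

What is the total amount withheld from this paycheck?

Income Tax: taxable = €4,915.00 − €230.00 = €4,685.00
  €109.11 + 18.81% × (€4,685.00 − €2,300.00) = €109.11 + 18.81% × €2,385.00 = €557.73
Social Insurance: 0.49% × €4,685.00 = €22.96
Total: €557.73 + €22.96 = €580.69

€580.69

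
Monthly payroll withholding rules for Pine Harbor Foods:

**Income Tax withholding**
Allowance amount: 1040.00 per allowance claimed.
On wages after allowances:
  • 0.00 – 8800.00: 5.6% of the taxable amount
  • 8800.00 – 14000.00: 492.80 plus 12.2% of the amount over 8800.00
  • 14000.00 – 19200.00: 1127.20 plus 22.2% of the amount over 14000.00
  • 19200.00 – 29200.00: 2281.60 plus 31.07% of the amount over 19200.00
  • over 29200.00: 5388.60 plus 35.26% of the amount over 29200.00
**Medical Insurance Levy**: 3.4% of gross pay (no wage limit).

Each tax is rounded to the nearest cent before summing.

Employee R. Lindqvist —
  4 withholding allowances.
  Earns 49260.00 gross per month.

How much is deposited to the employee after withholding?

Income Tax: taxable = 49260.00 − 4×1040.00 = 45100.00
  5388.60 + 35.26% × (45100.00 − 29200.00) = 5388.60 + 35.26% × 15900.00 = 10994.94
Medical Insurance Levy: 3.4% × 49260.00 = 1674.84
Total withheld: 10994.94 + 1674.84 = 12669.78
Net pay: 49260.00 − 12669.78 = 36590.22

36590.22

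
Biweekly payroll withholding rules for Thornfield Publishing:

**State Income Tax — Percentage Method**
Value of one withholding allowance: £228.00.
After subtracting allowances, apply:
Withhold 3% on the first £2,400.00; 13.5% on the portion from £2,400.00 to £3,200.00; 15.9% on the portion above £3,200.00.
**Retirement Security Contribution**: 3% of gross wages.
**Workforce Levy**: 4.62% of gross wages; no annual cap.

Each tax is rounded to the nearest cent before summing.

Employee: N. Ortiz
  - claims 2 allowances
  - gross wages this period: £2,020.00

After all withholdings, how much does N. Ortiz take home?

£1,819.16

State Income Tax: taxable = £2,020.00 − 2×£228.00 = £1,564.00
  3% × £1,564.00 = £46.92
Retirement Security Contribution: 3% × £2,020.00 = £60.60
Workforce Levy: 4.62% × £2,020.00 = £93.32
Total withheld: £46.92 + £60.60 + £93.32 = £200.84
Net pay: £2,020.00 − £200.84 = £1,819.16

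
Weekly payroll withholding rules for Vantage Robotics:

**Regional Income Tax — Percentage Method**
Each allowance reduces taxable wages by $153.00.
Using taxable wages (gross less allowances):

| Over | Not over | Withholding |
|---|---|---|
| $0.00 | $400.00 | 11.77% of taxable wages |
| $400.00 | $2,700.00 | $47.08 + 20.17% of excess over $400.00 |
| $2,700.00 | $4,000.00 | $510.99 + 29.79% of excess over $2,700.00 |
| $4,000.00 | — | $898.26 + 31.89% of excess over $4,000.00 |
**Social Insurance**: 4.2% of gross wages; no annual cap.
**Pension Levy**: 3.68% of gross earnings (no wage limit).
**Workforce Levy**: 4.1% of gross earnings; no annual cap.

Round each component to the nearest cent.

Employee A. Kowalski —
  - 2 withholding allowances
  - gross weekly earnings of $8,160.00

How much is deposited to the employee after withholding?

Regional Income Tax: taxable = $8,160.00 − 2×$153.00 = $7,854.00
  $898.26 + 31.89% × ($7,854.00 − $4,000.00) = $898.26 + 31.89% × $3,854.00 = $2,127.30
Social Insurance: 4.2% × $8,160.00 = $342.72
Pension Levy: 3.68% × $8,160.00 = $300.29
Workforce Levy: 4.1% × $8,160.00 = $334.56
Total withheld: $2,127.30 + $342.72 + $300.29 + $334.56 = $3,104.87
Net pay: $8,160.00 − $3,104.87 = $5,055.13

$5,055.13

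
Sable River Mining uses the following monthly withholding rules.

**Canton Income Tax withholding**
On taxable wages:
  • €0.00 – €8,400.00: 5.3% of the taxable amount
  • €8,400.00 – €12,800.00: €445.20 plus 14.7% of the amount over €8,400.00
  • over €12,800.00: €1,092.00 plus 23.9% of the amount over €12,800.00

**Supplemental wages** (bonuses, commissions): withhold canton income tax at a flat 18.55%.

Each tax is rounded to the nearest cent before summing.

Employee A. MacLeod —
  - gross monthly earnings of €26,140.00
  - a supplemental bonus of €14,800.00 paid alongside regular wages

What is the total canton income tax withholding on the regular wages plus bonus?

Canton Income Tax: taxable = €26,140.00
  €1,092.00 + 23.9% × (€26,140.00 − €12,800.00) = €1,092.00 + 23.9% × €13,340.00 = €4,280.26
Supplemental (18.55% flat on bonus): 18.55% × €14,800.00 = €2,745.40
Total canton income tax: €4,280.26 + €2,745.40 = €7,025.66

€7,025.66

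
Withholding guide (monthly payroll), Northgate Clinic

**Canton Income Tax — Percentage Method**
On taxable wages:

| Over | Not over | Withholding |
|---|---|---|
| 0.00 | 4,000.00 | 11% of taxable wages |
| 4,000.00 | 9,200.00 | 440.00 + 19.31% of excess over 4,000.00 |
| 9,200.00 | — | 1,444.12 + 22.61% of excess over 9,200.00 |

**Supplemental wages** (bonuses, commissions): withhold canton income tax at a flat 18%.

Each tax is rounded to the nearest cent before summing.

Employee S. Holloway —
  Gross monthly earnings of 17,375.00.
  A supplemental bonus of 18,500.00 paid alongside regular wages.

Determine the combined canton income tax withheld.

6,622.49

Canton Income Tax: taxable = 17,375.00
  1,444.12 + 22.61% × (17,375.00 − 9,200.00) = 1,444.12 + 22.61% × 8,175.00 = 3,292.49
Supplemental (18% flat on bonus): 18% × 18,500.00 = 3,330.00
Total canton income tax: 3,292.49 + 3,330.00 = 6,622.49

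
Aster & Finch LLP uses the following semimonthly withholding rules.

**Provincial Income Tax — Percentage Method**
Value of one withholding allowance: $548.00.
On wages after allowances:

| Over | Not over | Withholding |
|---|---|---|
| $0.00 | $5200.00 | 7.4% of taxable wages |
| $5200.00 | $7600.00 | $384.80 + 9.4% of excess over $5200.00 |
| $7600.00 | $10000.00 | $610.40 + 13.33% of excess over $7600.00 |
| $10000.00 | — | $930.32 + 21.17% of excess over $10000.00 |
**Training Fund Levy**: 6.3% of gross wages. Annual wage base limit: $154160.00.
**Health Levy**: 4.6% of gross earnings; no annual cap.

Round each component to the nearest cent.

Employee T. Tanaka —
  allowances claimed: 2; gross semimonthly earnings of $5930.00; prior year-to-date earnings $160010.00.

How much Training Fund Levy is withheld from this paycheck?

$0.00

Training Fund Levy: YTD $160010.00 ≥ cap $154160.00 → $0.00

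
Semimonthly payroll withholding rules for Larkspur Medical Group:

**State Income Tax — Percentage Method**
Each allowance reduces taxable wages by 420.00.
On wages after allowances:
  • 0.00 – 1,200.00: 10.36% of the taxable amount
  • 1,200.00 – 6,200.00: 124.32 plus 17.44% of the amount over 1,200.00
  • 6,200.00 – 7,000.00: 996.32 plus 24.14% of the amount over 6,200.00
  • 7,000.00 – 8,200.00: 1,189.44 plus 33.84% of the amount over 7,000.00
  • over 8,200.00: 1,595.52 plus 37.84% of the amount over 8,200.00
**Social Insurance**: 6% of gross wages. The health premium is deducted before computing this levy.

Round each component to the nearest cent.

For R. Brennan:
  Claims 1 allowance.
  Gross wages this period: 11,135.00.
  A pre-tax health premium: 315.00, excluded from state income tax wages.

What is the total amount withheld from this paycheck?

3,077.20

State Income Tax: taxable = 11,135.00 − 315.00 − 1×420.00 = 10,400.00
  1,595.52 + 37.84% × (10,400.00 − 8,200.00) = 1,595.52 + 37.84% × 2,200.00 = 2,428.00
Social Insurance: 6% × 10,820.00 = 649.20
Total: 2,428.00 + 649.20 = 3,077.20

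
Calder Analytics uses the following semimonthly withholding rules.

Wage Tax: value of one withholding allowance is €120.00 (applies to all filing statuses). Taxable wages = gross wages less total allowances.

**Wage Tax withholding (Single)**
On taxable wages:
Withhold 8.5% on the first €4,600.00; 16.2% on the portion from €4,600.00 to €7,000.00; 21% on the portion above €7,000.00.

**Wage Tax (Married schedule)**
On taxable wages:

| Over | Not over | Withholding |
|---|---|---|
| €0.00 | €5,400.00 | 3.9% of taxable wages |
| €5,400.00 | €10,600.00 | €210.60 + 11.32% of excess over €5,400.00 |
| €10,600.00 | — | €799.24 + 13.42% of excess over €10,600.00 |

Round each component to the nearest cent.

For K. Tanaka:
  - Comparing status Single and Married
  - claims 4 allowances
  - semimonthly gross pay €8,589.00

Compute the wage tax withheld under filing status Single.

€1,012.69

Wage Tax (Single): taxable = €8,589.00 − 4×€120.00 = €8,109.00
  €779.80 + 21% × (€8,109.00 − €7,000.00) = €779.80 + 21% × €1,109.00 = €1,012.69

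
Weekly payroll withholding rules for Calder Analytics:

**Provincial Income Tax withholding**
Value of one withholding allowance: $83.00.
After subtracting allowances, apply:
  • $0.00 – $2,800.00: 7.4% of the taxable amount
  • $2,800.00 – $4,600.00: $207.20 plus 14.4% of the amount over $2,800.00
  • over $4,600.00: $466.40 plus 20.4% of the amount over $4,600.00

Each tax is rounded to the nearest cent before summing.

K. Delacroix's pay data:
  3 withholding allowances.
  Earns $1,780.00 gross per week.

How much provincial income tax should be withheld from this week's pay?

$113.29

Provincial Income Tax: taxable = $1,780.00 − 3×$83.00 = $1,531.00
  7.4% × $1,531.00 = $113.29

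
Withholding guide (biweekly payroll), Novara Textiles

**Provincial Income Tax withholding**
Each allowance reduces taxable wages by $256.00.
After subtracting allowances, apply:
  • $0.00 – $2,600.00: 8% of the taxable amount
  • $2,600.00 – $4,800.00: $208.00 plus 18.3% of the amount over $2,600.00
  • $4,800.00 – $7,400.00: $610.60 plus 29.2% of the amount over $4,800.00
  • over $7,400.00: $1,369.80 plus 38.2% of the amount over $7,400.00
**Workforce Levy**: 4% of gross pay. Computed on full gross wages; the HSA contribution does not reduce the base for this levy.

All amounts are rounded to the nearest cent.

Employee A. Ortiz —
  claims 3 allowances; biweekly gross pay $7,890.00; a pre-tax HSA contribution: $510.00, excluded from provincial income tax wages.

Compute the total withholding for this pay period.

$1,455.30

Provincial Income Tax: taxable = $7,890.00 − $510.00 − 3×$256.00 = $6,612.00
  $610.60 + 29.2% × ($6,612.00 − $4,800.00) = $610.60 + 29.2% × $1,812.00 = $1,139.70
Workforce Levy: 4% × $7,890.00 = $315.60
Total: $1,139.70 + $315.60 = $1,455.30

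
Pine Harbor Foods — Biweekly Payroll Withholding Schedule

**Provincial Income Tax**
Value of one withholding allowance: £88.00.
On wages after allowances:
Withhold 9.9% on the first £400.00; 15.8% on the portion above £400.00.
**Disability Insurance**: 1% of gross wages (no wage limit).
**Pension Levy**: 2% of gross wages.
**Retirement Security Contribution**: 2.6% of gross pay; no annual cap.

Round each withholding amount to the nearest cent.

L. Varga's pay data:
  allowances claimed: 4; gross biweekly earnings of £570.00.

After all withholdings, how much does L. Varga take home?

Provincial Income Tax: taxable = £570.00 − 4×£88.00 = £218.00
  9.9% × £218.00 = £21.58
Disability Insurance: 1% × £570.00 = £5.70
Pension Levy: 2% × £570.00 = £11.40
Retirement Security Contribution: 2.6% × £570.00 = £14.82
Total withheld: £21.58 + £5.70 + £11.40 + £14.82 = £53.50
Net pay: £570.00 − £53.50 = £516.50

£516.50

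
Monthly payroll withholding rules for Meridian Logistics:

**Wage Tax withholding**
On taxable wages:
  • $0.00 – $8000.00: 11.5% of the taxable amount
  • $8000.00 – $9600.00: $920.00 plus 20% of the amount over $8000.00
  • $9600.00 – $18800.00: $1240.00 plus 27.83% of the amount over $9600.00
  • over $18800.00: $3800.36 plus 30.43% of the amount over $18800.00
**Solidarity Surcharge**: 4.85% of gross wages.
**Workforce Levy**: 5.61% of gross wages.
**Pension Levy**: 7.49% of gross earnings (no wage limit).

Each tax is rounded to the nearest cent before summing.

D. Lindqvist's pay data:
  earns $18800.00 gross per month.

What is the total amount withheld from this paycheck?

$7174.96

Wage Tax: taxable = $18800.00
  $1240.00 + 27.83% × ($18800.00 − $9600.00) = $1240.00 + 27.83% × $9200.00 = $3800.36
Solidarity Surcharge: 4.85% × $18800.00 = $911.80
Workforce Levy: 5.61% × $18800.00 = $1054.68
Pension Levy: 7.49% × $18800.00 = $1408.12
Total: $3800.36 + $911.80 + $1054.68 + $1408.12 = $7174.96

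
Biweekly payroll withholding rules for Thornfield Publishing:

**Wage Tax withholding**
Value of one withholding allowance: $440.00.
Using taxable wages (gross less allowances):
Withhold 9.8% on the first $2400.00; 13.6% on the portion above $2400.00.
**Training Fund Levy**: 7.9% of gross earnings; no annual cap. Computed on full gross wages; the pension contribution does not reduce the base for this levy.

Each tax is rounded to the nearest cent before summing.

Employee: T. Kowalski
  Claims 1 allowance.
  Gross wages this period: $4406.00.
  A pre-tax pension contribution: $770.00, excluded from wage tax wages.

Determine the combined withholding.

Wage Tax: taxable = $4406.00 − $770.00 − 1×$440.00 = $3196.00
  $235.20 + 13.6% × ($3196.00 − $2400.00) = $235.20 + 13.6% × $796.00 = $343.46
Training Fund Levy: 7.9% × $4406.00 = $348.07
Total: $343.46 + $348.07 = $691.53

$691.53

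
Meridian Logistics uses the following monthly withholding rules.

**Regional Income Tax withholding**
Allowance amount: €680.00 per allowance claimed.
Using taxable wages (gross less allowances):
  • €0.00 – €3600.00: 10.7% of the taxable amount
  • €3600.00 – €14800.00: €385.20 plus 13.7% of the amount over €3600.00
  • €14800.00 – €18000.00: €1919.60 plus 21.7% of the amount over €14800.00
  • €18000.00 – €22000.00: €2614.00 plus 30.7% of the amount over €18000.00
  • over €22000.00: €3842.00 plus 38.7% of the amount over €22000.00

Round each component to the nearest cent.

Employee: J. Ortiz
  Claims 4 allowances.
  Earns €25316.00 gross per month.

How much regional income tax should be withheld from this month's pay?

€4072.65

Regional Income Tax: taxable = €25316.00 − 4×€680.00 = €22596.00
  €3842.00 + 38.7% × (€22596.00 − €22000.00) = €3842.00 + 38.7% × €596.00 = €4072.65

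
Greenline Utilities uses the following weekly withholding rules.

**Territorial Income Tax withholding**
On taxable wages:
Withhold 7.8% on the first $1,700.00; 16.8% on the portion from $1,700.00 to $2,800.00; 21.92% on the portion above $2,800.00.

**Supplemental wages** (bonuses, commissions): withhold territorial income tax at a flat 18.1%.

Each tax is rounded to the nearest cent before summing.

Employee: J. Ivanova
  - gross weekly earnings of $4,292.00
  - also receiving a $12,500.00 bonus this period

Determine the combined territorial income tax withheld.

Territorial Income Tax: taxable = $4,292.00
  $317.40 + 21.92% × ($4,292.00 − $2,800.00) = $317.40 + 21.92% × $1,492.00 = $644.45
Supplemental (18.1% flat on bonus): 18.1% × $12,500.00 = $2,262.50
Total territorial income tax: $644.45 + $2,262.50 = $2,906.95

$2,906.95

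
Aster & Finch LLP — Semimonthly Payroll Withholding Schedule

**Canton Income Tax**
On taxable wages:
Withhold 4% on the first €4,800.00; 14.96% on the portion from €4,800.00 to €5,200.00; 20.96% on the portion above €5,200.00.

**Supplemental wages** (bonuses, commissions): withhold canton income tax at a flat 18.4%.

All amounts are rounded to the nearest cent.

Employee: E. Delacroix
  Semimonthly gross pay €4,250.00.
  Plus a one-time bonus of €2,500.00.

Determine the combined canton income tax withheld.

Canton Income Tax: taxable = €4,250.00
  4% × €4,250.00 = €170.00
Supplemental (18.4% flat on bonus): 18.4% × €2,500.00 = €460.00
Total canton income tax: €170.00 + €460.00 = €630.00

€630.00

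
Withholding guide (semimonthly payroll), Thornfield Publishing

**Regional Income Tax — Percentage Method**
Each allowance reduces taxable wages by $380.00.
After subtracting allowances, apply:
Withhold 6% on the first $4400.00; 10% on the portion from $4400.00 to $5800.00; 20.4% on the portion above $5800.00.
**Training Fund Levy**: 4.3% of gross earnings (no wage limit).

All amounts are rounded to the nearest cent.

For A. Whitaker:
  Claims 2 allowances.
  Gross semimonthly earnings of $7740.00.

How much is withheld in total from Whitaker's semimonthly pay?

Regional Income Tax: taxable = $7740.00 − 2×$380.00 = $6980.00
  $404.00 + 20.4% × ($6980.00 − $5800.00) = $404.00 + 20.4% × $1180.00 = $644.72
Training Fund Levy: 4.3% × $7740.00 = $332.82
Total: $644.72 + $332.82 = $977.54

$977.54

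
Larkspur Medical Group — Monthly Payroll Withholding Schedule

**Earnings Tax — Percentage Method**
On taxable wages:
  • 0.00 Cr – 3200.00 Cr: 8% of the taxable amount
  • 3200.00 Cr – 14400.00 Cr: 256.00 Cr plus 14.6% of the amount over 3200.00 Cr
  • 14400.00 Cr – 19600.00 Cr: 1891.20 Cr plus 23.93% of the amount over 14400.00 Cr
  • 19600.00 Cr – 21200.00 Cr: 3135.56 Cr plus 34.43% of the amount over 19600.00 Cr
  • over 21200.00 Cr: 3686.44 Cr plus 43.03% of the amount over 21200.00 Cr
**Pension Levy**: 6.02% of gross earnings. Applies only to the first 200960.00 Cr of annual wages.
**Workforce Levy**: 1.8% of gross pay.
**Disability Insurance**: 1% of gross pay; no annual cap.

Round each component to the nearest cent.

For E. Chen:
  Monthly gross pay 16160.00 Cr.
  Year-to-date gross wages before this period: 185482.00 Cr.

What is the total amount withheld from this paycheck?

3696.63 Cr

Earnings Tax: taxable = 16160.00 Cr
  1891.20 Cr + 23.93% × (16160.00 Cr − 14400.00 Cr) = 1891.20 Cr + 23.93% × 1760.00 Cr = 2312.37 Cr
Pension Levy: cap 200960.00 Cr − YTD 185482.00 Cr = 15478.00 Cr subject; 6.02% × 15478.00 Cr = 931.78 Cr
Workforce Levy: 1.8% × 16160.00 Cr = 290.88 Cr
Disability Insurance: 1% × 16160.00 Cr = 161.60 Cr
Total: 2312.37 Cr + 931.78 Cr + 290.88 Cr + 161.60 Cr = 3696.63 Cr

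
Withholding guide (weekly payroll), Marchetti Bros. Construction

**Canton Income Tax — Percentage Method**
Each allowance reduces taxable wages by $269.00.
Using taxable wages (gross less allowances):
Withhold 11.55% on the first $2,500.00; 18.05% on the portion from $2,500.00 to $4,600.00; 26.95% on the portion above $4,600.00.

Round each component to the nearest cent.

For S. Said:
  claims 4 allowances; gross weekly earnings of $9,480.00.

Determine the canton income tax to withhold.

Canton Income Tax: taxable = $9,480.00 − 4×$269.00 = $8,404.00
  $667.80 + 26.95% × ($8,404.00 − $4,600.00) = $667.80 + 26.95% × $3,804.00 = $1,692.98

$1,692.98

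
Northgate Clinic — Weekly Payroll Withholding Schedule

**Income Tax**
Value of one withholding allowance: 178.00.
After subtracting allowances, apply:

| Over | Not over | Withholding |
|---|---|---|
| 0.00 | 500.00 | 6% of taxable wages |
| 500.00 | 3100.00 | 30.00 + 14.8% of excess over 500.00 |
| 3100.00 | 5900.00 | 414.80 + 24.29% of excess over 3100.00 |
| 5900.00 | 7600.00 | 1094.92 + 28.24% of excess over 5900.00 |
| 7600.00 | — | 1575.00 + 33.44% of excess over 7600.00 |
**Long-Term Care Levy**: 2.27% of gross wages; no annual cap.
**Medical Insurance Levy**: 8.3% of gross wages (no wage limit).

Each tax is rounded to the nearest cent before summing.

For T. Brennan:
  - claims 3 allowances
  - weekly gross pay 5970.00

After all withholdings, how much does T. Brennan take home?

Income Tax: taxable = 5970.00 − 3×178.00 = 5436.00
  414.80 + 24.29% × (5436.00 − 3100.00) = 414.80 + 24.29% × 2336.00 = 982.21
Long-Term Care Levy: 2.27% × 5970.00 = 135.52
Medical Insurance Levy: 8.3% × 5970.00 = 495.51
Total withheld: 982.21 + 135.52 + 495.51 = 1613.24
Net pay: 5970.00 − 1613.24 = 4356.76

4356.76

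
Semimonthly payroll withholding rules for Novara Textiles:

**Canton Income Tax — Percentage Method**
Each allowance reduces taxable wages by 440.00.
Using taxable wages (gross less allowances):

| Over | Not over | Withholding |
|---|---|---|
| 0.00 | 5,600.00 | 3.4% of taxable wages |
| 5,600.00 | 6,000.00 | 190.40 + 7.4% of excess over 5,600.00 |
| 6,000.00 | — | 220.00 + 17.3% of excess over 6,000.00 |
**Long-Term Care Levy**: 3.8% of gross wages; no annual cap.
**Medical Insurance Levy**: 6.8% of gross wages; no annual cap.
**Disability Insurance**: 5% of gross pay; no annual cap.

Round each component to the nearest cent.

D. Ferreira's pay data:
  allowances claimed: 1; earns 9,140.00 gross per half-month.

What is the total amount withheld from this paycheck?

Canton Income Tax: taxable = 9,140.00 − 1×440.00 = 8,700.00
  220.00 + 17.3% × (8,700.00 − 6,000.00) = 220.00 + 17.3% × 2,700.00 = 687.10
Long-Term Care Levy: 3.8% × 9,140.00 = 347.32
Medical Insurance Levy: 6.8% × 9,140.00 = 621.52
Disability Insurance: 5% × 9,140.00 = 457.00
Total: 687.10 + 347.32 + 621.52 + 457.00 = 2,112.94

2,112.94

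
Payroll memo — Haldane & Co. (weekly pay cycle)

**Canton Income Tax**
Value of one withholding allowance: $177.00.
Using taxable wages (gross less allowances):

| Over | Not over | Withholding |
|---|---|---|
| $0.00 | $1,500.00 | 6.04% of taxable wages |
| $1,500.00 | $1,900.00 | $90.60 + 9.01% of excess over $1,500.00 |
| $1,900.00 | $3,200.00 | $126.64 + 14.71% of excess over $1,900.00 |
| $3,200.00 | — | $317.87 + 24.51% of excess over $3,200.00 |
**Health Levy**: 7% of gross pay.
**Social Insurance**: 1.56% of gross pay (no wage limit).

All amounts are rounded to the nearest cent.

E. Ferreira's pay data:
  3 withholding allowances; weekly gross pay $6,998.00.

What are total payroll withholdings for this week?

$1,717.64

Canton Income Tax: taxable = $6,998.00 − 3×$177.00 = $6,467.00
  $317.87 + 24.51% × ($6,467.00 − $3,200.00) = $317.87 + 24.51% × $3,267.00 = $1,118.61
Health Levy: 7% × $6,998.00 = $489.86
Social Insurance: 1.56% × $6,998.00 = $109.17
Total: $1,118.61 + $489.86 + $109.17 = $1,717.64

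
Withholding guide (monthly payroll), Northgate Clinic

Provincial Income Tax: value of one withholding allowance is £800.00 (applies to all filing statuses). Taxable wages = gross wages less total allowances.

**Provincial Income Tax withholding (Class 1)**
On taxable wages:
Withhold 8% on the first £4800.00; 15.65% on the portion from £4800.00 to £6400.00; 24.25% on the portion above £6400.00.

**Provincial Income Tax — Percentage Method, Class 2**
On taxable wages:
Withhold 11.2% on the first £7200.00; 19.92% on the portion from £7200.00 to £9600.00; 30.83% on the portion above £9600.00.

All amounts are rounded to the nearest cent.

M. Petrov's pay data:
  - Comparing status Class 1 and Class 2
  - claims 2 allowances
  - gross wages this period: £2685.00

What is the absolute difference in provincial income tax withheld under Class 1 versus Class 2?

£34.72

Provincial Income Tax (Class 1): taxable = £2685.00 − 2×£800.00 = £1085.00
  8% × £1085.00 = £86.80
Provincial Income Tax (Class 2): taxable = £2685.00 − 2×£800.00 = £1085.00
  11.2% × £1085.00 = £121.52
Difference: |£86.80 − £121.52| = £34.72 (higher under Class 2)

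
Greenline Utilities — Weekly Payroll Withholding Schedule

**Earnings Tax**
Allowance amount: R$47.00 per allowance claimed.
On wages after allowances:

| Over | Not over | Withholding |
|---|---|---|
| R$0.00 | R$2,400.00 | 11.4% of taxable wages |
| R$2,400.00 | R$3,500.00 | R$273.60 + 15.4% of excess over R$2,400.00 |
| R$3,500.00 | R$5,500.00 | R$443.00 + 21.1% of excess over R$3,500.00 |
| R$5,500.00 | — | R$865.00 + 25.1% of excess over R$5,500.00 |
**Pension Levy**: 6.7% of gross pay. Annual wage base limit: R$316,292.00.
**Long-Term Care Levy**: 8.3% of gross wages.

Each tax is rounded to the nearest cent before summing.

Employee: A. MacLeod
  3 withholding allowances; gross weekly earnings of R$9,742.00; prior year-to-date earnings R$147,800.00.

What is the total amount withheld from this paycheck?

R$3,355.65

Earnings Tax: taxable = R$9,742.00 − 3×R$47.00 = R$9,601.00
  R$865.00 + 25.1% × (R$9,601.00 − R$5,500.00) = R$865.00 + 25.1% × R$4,101.00 = R$1,894.35
Pension Levy: 6.7% × R$9,742.00 = R$652.71
Long-Term Care Levy: 8.3% × R$9,742.00 = R$808.59
Total: R$1,894.35 + R$652.71 + R$808.59 = R$3,355.65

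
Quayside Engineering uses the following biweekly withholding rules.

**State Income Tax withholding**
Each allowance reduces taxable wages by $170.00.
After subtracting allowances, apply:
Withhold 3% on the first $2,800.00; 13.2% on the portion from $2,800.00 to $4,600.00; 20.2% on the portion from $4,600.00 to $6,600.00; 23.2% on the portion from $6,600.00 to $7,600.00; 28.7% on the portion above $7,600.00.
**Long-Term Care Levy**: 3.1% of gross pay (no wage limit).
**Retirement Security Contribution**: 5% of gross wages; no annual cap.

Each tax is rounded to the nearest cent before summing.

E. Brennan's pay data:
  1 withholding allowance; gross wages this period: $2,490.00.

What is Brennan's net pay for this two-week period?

$2,218.71

State Income Tax: taxable = $2,490.00 − 1×$170.00 = $2,320.00
  3% × $2,320.00 = $69.60
Long-Term Care Levy: 3.1% × $2,490.00 = $77.19
Retirement Security Contribution: 5% × $2,490.00 = $124.50
Total withheld: $69.60 + $77.19 + $124.50 = $271.29
Net pay: $2,490.00 − $271.29 = $2,218.71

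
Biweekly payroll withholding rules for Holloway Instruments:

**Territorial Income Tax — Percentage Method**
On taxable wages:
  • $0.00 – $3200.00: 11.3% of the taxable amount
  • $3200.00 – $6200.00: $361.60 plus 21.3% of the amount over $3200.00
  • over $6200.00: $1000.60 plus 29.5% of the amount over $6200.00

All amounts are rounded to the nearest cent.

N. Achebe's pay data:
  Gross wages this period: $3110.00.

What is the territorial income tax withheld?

Territorial Income Tax: taxable = $3110.00
  11.3% × $3110.00 = $351.43

$351.43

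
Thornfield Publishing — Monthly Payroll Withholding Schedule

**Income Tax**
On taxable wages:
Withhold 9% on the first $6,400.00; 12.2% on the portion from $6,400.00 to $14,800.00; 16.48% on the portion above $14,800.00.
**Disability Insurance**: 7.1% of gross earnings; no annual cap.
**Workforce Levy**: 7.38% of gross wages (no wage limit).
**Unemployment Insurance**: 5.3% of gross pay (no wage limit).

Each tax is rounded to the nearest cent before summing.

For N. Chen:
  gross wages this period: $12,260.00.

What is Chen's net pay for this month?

Income Tax: taxable = $12,260.00
  $576.00 + 12.2% × ($12,260.00 − $6,400.00) = $576.00 + 12.2% × $5,860.00 = $1,290.92
Disability Insurance: 7.1% × $12,260.00 = $870.46
Workforce Levy: 7.38% × $12,260.00 = $904.79
Unemployment Insurance: 5.3% × $12,260.00 = $649.78
Total withheld: $1,290.92 + $870.46 + $904.79 + $649.78 = $3,715.95
Net pay: $12,260.00 − $3,715.95 = $8,544.05

$8,544.05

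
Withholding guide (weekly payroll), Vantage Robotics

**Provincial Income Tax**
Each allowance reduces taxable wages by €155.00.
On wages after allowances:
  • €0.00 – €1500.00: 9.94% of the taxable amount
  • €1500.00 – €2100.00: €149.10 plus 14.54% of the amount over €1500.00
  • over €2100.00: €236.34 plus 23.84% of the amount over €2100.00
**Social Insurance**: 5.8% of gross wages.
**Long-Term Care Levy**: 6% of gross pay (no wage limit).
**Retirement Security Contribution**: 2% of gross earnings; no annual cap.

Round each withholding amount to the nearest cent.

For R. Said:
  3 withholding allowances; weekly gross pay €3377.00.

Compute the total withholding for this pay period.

Provincial Income Tax: taxable = €3377.00 − 3×€155.00 = €2912.00
  €236.34 + 23.84% × (€2912.00 − €2100.00) = €236.34 + 23.84% × €812.00 = €429.92
Social Insurance: 5.8% × €3377.00 = €195.87
Long-Term Care Levy: 6% × €3377.00 = €202.62
Retirement Security Contribution: 2% × €3377.00 = €67.54
Total: €429.92 + €195.87 + €202.62 + €67.54 = €895.95

€895.95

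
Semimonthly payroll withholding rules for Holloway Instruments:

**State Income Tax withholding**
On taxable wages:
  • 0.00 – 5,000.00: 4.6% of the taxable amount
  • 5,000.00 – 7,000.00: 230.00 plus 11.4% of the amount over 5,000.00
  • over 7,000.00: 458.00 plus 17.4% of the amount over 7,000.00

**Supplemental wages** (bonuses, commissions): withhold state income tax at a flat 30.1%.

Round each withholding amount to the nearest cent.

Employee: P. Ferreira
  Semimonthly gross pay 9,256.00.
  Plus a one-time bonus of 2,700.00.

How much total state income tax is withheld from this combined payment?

State Income Tax: taxable = 9,256.00
  458.00 + 17.4% × (9,256.00 − 7,000.00) = 458.00 + 17.4% × 2,256.00 = 850.54
Supplemental (30.1% flat on bonus): 30.1% × 2,700.00 = 812.70
Total state income tax: 850.54 + 812.70 = 1,663.24

1,663.24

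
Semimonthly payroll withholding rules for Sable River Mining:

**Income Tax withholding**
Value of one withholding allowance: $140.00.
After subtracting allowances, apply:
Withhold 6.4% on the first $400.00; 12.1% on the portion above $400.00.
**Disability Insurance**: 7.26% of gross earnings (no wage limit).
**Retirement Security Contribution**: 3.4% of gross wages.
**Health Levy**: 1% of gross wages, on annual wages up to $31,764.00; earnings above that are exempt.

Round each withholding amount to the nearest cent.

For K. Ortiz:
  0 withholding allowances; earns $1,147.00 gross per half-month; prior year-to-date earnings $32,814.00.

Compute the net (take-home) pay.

$908.74

Income Tax: taxable = $1,147.00
  $25.60 + 12.1% × ($1,147.00 − $400.00) = $25.60 + 12.1% × $747.00 = $115.99
Disability Insurance: 7.26% × $1,147.00 = $83.27
Retirement Security Contribution: 3.4% × $1,147.00 = $39.00
Health Levy: YTD $32,814.00 ≥ cap $31,764.00 → $0.00
Total withheld: $115.99 + $83.27 + $39.00 + $0.00 = $238.26
Net pay: $1,147.00 − $238.26 = $908.74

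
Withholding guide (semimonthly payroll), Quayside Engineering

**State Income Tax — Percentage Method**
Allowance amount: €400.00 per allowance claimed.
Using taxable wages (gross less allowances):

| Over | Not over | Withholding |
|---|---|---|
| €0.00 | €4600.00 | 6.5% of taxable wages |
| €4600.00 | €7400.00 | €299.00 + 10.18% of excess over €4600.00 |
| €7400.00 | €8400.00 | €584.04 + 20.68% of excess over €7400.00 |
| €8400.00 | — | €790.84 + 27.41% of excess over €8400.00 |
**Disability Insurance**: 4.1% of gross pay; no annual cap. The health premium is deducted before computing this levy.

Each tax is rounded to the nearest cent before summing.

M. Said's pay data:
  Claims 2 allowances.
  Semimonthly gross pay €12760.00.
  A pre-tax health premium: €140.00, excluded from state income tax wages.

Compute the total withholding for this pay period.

€2245.68

State Income Tax: taxable = €12760.00 − €140.00 − 2×€400.00 = €11820.00
  €790.84 + 27.41% × (€11820.00 − €8400.00) = €790.84 + 27.41% × €3420.00 = €1728.26
Disability Insurance: 4.1% × €12620.00 = €517.42
Total: €1728.26 + €517.42 = €2245.68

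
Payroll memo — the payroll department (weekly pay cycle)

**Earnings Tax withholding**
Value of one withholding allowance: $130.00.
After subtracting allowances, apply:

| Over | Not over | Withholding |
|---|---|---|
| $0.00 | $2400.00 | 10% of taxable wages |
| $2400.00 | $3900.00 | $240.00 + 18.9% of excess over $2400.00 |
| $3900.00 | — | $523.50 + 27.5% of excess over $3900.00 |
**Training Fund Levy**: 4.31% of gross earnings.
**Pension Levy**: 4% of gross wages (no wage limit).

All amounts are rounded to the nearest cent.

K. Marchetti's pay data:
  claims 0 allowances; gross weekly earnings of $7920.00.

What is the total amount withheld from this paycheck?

Earnings Tax: taxable = $7920.00
  $523.50 + 27.5% × ($7920.00 − $3900.00) = $523.50 + 27.5% × $4020.00 = $1629.00
Training Fund Levy: 4.31% × $7920.00 = $341.35
Pension Levy: 4% × $7920.00 = $316.80
Total: $1629.00 + $341.35 + $316.80 = $2287.15

$2287.15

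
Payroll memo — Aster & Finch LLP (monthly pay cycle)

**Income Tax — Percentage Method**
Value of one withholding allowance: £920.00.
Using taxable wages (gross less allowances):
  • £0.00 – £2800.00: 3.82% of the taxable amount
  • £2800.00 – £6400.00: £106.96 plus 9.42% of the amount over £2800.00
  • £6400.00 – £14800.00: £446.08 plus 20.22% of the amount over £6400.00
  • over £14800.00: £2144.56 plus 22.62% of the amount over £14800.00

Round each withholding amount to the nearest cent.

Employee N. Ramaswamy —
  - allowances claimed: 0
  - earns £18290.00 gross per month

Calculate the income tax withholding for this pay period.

£2934.00

Income Tax: taxable = £18290.00
  £2144.56 + 22.62% × (£18290.00 − £14800.00) = £2144.56 + 22.62% × £3490.00 = £2934.00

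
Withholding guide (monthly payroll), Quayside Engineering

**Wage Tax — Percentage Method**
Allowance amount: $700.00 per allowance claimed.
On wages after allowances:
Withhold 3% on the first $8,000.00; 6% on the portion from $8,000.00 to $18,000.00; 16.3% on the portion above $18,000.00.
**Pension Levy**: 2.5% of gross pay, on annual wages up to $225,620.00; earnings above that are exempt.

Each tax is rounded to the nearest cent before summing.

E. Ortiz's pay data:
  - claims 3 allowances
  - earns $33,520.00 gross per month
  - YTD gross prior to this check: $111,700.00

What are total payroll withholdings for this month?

$3,865.46

Wage Tax: taxable = $33,520.00 − 3×$700.00 = $31,420.00
  $840.00 + 16.3% × ($31,420.00 − $18,000.00) = $840.00 + 16.3% × $13,420.00 = $3,027.46
Pension Levy: 2.5% × $33,520.00 = $838.00
Total: $3,027.46 + $838.00 = $3,865.46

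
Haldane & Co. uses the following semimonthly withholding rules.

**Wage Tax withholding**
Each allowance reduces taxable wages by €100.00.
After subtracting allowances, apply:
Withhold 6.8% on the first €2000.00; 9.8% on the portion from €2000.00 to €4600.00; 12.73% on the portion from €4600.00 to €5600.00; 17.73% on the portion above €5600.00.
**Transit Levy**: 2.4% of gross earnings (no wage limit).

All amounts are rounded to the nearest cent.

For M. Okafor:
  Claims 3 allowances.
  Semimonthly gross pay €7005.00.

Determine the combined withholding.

Wage Tax: taxable = €7005.00 − 3×€100.00 = €6705.00
  €518.10 + 17.73% × (€6705.00 − €5600.00) = €518.10 + 17.73% × €1105.00 = €714.02
Transit Levy: 2.4% × €7005.00 = €168.12
Total: €714.02 + €168.12 = €882.14

€882.14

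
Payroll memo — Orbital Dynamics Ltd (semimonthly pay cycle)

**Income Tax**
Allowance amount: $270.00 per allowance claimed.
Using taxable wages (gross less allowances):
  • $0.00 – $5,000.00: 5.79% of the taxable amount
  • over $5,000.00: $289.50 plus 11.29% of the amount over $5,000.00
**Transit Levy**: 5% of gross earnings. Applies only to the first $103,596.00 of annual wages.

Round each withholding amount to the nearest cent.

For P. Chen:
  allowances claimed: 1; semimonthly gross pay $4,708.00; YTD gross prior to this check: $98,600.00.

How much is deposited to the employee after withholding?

Income Tax: taxable = $4,708.00 − 1×$270.00 = $4,438.00
  5.79% × $4,438.00 = $256.96
Transit Levy: 5% × $4,708.00 = $235.40
Total withheld: $256.96 + $235.40 = $492.36
Net pay: $4,708.00 − $492.36 = $4,215.64

$4,215.64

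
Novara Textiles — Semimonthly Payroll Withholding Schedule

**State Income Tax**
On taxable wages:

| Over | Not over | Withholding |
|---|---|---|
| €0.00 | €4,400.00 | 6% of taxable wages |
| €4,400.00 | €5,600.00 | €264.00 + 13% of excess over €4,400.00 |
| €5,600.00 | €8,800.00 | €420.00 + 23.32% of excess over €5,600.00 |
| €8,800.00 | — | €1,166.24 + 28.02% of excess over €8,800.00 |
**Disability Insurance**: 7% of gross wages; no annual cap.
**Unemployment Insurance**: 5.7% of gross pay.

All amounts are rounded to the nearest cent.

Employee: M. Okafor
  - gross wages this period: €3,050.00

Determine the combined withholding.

State Income Tax: taxable = €3,050.00
  6% × €3,050.00 = €183.00
Disability Insurance: 7% × €3,050.00 = €213.50
Unemployment Insurance: 5.7% × €3,050.00 = €173.85
Total: €183.00 + €213.50 + €173.85 = €570.35

€570.35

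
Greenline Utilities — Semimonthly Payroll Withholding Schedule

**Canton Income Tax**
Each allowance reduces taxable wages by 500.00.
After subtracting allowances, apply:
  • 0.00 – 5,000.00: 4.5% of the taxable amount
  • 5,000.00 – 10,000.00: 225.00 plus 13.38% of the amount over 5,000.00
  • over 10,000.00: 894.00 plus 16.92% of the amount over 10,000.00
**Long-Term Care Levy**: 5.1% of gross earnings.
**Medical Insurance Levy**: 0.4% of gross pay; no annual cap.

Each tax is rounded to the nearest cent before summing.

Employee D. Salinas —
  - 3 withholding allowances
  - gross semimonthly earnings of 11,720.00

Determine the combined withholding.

Canton Income Tax: taxable = 11,720.00 − 3×500.00 = 10,220.00
  894.00 + 16.92% × (10,220.00 − 10,000.00) = 894.00 + 16.92% × 220.00 = 931.22
Long-Term Care Levy: 5.1% × 11,720.00 = 597.72
Medical Insurance Levy: 0.4% × 11,720.00 = 46.88
Total: 931.22 + 597.72 + 46.88 = 1,575.82

1,575.82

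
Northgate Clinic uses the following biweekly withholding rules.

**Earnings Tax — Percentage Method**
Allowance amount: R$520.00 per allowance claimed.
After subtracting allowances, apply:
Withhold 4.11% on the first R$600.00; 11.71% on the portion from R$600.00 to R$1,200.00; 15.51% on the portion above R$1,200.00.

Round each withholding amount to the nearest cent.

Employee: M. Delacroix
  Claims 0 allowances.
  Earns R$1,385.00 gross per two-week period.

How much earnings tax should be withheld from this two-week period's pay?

R$123.61

Earnings Tax: taxable = R$1,385.00
  R$94.92 + 15.51% × (R$1,385.00 − R$1,200.00) = R$94.92 + 15.51% × R$185.00 = R$123.61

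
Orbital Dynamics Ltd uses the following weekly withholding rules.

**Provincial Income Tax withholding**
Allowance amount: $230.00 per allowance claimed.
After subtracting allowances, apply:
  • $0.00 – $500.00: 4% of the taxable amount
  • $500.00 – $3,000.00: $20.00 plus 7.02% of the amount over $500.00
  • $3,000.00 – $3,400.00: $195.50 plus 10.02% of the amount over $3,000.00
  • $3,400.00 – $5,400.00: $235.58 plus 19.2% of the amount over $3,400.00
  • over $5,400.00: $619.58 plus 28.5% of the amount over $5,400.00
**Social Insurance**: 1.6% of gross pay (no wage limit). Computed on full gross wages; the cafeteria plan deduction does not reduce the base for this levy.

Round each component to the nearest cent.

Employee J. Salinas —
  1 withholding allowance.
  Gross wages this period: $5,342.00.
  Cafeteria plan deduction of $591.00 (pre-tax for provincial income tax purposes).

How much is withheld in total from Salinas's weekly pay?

$536.28

Provincial Income Tax: taxable = $5,342.00 − $591.00 − 1×$230.00 = $4,521.00
  $235.58 + 19.2% × ($4,521.00 − $3,400.00) = $235.58 + 19.2% × $1,121.00 = $450.81
Social Insurance: 1.6% × $5,342.00 = $85.47
Total: $450.81 + $85.47 = $536.28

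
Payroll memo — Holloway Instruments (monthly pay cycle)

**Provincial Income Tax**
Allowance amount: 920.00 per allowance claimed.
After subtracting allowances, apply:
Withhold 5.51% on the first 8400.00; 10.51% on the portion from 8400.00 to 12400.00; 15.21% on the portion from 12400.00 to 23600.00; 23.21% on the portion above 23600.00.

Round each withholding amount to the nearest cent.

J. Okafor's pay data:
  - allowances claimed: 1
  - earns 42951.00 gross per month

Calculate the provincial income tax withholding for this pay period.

6864.60

Provincial Income Tax: taxable = 42951.00 − 1×920.00 = 42031.00
  2586.76 + 23.21% × (42031.00 − 23600.00) = 2586.76 + 23.21% × 18431.00 = 6864.60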